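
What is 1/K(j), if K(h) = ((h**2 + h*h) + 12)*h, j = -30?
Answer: -1/54360 ≈ -1.8396e-5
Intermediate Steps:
K(h) = h*(12 + 2*h**2) (K(h) = ((h**2 + h**2) + 12)*h = (2*h**2 + 12)*h = (12 + 2*h**2)*h = h*(12 + 2*h**2))
1/K(j) = 1/(2*(-30)*(6 + (-30)**2)) = 1/(2*(-30)*(6 + 900)) = 1/(2*(-30)*906) = 1/(-54360) = -1/54360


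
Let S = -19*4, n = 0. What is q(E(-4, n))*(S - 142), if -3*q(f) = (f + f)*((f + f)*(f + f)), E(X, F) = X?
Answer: -111616/3 ≈ -37205.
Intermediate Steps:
q(f) = -8*f³/3 (q(f) = -(f + f)*(f + f)*(f + f)/3 = -2*f*(2*f)*(2*f)/3 = -2*f*4*f²/3 = -8*f³/3)
S = -76
q(E(-4, n))*(S - 142) = (-8/3*(-4)³)*(-76 - 142) = -8/3*(-64)*(-218) = (512/3)*(-218) = -111616/3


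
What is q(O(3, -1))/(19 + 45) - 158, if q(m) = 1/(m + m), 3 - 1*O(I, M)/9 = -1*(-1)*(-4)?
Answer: -1274111/8064 ≈ -158.00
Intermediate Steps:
O(I, M) = 63 (O(I, M) = 27 - 9*(-1*(-1))*(-4) = 27 - 9*(-4) = 27 + 36 = 63)
q(m) = 1/(2*m)
q(O(3, -1))/(19 + 45) - 158 = ((½)/63)/(19 + 45) - 158 = ((½)*(1/63))/64 - 158 = (1/64)*(1/126) - 158 = 1/8064 - 158 = -1274111/8064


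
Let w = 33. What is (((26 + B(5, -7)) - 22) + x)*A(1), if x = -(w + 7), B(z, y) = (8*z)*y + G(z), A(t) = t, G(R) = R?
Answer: -311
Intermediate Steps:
B(z, y) = z + 8*y*z (B(z, y) = (8*z)*y + z = 8*y*z + z = z + 8*y*z)
x = -40 (x = -(33 + 7) = -1*40 = -40)
(((26 + B(5, -7)) - 22) + x)*A(1) = (((26 + 5*(1 + 8*(-7))) - 22) - 40)*1 = (((26 + 5*(1 - 56)) - 22) - 40)*1 = (((26 + 5*(-55)) - 22) - 40)*1 = (((26 - 275) - 22) - 40)*1 = ((-249 - 22) - 40)*1 = (-271 - 40)*1 = -311*1 = -311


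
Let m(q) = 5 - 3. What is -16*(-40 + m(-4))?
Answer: 608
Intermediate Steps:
m(q) = 2
-16*(-40 + m(-4)) = -16*(-40 + 2) = -16*(-38) = 608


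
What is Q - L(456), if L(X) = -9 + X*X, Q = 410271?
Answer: 202344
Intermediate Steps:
L(X) = -9 + X**2
Q - L(456) = 410271 - (-9 + 456**2) = 410271 - (-9 + 207936) = 410271 - 1*207927 = 410271 - 207927 = 202344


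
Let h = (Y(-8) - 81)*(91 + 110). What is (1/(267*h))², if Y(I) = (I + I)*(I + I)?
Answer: 1/88204498475625 ≈ 1.1337e-14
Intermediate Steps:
Y(I) = 4*I² (Y(I) = (2*I)*(2*I) = 4*I²)
h = 35175 (h = (4*(-8)² - 81)*(91 + 110) = (4*64 - 81)*201 = (256 - 81)*201 = 175*201 = 35175)
(1/(267*h))² = (1/(267*35175))² = ((1/267)*(1/35175))² = (1/9391725)² = 1/88204498475625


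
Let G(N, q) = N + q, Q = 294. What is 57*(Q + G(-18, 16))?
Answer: 16644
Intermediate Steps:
57*(Q + G(-18, 16)) = 57*(294 + (-18 + 16)) = 57*(294 - 2) = 57*292 = 16644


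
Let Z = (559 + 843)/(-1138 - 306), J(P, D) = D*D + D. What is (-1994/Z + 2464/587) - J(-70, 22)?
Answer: 638599958/411487 ≈ 1551.9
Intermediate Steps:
J(P, D) = D + D² (J(P, D) = D² + D = D + D²)
Z = -701/722 (Z = 1402/(-1444) = 1402*(-1/1444) = -701/722 ≈ -0.97091)
(-1994/Z + 2464/587) - J(-70, 22) = (-1994/(-701/722) + 2464/587) - 22*(1 + 22) = (-1994*(-722/701) + 2464*(1/587)) - 22*23 = (1439668/701 + 2464/587) - 1*506 = 846812380/411487 - 506 = 638599958/411487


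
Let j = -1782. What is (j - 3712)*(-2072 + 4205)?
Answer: -11718702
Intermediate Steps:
(j - 3712)*(-2072 + 4205) = (-1782 - 3712)*(-2072 + 4205) = -5494*2133 = -11718702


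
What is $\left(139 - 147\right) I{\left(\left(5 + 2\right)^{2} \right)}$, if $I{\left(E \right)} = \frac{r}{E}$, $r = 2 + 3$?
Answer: $- \frac{40}{49} \approx -0.81633$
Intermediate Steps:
$r = 5$
$I{\left(E \right)} = \frac{5}{E}$
$\left(139 - 147\right) I{\left(\left(5 + 2\right)^{2} \right)} = \left(139 - 147\right) \frac{5}{\left(5 + 2\right)^{2}} = - 8 \frac{5}{7^{2}} = - 8 \cdot \frac{5}{49} = - 8 \cdot 5 \cdot \frac{1}{49} = \left(-8\right) \frac{5}{49} = - \frac{40}{49}$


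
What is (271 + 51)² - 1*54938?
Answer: 48746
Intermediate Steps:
(271 + 51)² - 1*54938 = 322² - 54938 = 103684 - 54938 = 48746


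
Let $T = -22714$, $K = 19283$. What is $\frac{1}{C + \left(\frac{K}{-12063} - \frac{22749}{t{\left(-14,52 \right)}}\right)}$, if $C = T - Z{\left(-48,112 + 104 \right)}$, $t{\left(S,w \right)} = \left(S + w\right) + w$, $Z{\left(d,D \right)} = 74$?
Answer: $- \frac{120630}{2779600513} \approx -4.3398 \cdot 10^{-5}$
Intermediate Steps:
$t{\left(S,w \right)} = S + 2 w$
$C = -22788$ ($C = -22714 - 74 = -22788$)
$\frac{1}{C + \left(\frac{K}{-12063} - \frac{22749}{t{\left(-14,52 \right)}}\right)} = \frac{1}{-22788 + \left(\frac{19283}{-12063} - \frac{22749}{-14 + 2 \cdot 52}\right)} = \frac{1}{-22788 + \left(19283 \left(- \frac{1}{12063}\right) - \frac{22749}{-14 + 104}\right)} = \frac{1}{-22788 - \left(\frac{19283}{12063} + \frac{22749}{90}\right)} = \frac{1}{-22788 - \frac{30684073}{120630}} = \frac{1}{- \frac{2779600513}{120630}} = - \frac{120630}{2779600513}$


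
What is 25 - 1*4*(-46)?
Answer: 209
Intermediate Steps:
25 - 1*4*(-46) = 25 - 4*(-46) = 25 + 184 = 209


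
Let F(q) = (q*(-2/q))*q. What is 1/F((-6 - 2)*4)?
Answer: 1/64 ≈ 0.015625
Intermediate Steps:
F(q) = -2*q
1/F((-6 - 2)*4) = 1/(-2*(-6 - 2)*4) = 1/(-(-16)*4) = 1/(-2*(-32)) = 1/64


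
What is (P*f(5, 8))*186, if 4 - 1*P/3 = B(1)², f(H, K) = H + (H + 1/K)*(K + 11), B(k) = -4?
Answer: -685503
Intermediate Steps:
f(H, K) = H + (11 + K)*(H + 1/K) (f(H, K) = H + (H + 1/K)*(11 + K) = H + (11 + K)*(H + 1/K))
P = -36 (P = 12 - 3*(-4)² = 12 - 3*16 = 12 - 48 = -36)
(P*f(5, 8))*186 = -36*(1 + 11/8 + 12*5 + 5*8)*186 = -36*(1 + 11*(⅛) + 60 + 40)*186 = -36*(1 + 11/8 + 60 + 40)*186 = -36*819/8*186 = -7371/2*186 = -685503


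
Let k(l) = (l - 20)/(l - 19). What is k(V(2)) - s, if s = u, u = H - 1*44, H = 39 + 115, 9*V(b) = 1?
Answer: -18521/170 ≈ -108.95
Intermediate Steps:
V(b) = ⅑ (V(b) = (⅑)*1 = ⅑)
H = 154
u = 110 (u = 154 - 1*44 = 154 - 44 = 110)
k(l) = (-20 + l)/(-19 + l)
s = 110
k(V(2)) - s = (-20 + ⅑)/(-19 + ⅑) - 1*110 = -179/9/(-170/9) - 110 = -9/170*(-179/9) - 110 = 179/170 - 110 = -18521/170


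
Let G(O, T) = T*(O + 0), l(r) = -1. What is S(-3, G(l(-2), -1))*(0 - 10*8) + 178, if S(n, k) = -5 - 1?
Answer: 658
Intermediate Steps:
G(O, T) = O*T (G(O, T) = T*O = O*T)
S(n, k) = -6
S(-3, G(l(-2), -1))*(0 - 10*8) + 178 = -6*(0 - 10*8) + 178 = -6*(0 - 80) + 178 = -6*(-80) + 178 = 480 + 178 = 658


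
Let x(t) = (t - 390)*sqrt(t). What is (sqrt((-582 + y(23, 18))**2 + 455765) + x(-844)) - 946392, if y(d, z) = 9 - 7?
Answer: -946392 + sqrt(792165) - 2468*I*sqrt(211) ≈ -9.455e+5 - 35850.0*I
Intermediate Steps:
y(d, z) = 2
x(t) = sqrt(t)*(-390 + t) (x(t) = (-390 + t)*sqrt(t) = sqrt(t)*(-390 + t))
(sqrt((-582 + y(23, 18))**2 + 455765) + x(-844)) - 946392 = (sqrt((-582 + 2)**2 + 455765) + sqrt(-844)*(-390 - 844)) - 946392 = (sqrt((-580)**2 + 455765) + (2*I*sqrt(211))*(-1234)) - 946392 = (sqrt(336400 + 455765) - 2468*I*sqrt(211)) - 946392 = (sqrt(792165) - 2468*I*sqrt(211)) - 946392 = -946392 + sqrt(792165) - 2468*I*sqrt(211)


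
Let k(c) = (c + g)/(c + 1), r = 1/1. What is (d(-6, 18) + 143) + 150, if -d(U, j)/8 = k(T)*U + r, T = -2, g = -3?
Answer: 525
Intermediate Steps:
r = 1
k(c) = (-3 + c)/(1 + c) (k(c) = (c - 3)/(c + 1) = (-3 + c)/(1 + c))
d(U, j) = -8 - 40*U (d(U, j) = -8*(((-3 - 2)/(1 - 2))*U + 1) = -8*((-5/(-1))*U + 1) = -8*((-1*(-5))*U + 1) = -8*(5*U + 1) = -8*(1 + 5*U) = -8 - 40*U)
(d(-6, 18) + 143) + 150 = ((-8 - 40*(-6)) + 143) + 150 = ((-8 + 240) + 143) + 150 = (232 + 143) + 150 = 375 + 150 = 525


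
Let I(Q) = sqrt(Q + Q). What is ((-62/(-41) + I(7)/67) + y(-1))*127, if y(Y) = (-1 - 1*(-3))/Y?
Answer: -2540/41 + 127*sqrt(14)/67 ≈ -54.859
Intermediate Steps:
I(Q) = sqrt(2)*sqrt(Q) (I(Q) = sqrt(2*Q) = sqrt(2)*sqrt(Q))
y(Y) = 2/Y (y(Y) = (-1 + 3)/Y = 2/Y)
((-62/(-41) + I(7)/67) + y(-1))*127 = ((-62/(-41) + (sqrt(2)*sqrt(7))/67) + 2/(-1))*127 = ((-62*(-1/41) + sqrt(14)*(1/67)) + 2*(-1))*127 = ((62/41 + sqrt(14)/67) - 2)*127 = (-20/41 + sqrt(14)/67)*127 = -2540/41 + 127*sqrt(14)/67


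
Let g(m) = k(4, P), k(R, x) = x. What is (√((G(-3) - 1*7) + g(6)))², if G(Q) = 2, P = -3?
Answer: -8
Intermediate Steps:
g(m) = -3
(√((G(-3) - 1*7) + g(6)))² = (√((2 - 1*7) - 3))² = (√((2 - 7) - 3))² = (√(-5 - 3))² = (√(-8))² = (2*I*√2)² = -8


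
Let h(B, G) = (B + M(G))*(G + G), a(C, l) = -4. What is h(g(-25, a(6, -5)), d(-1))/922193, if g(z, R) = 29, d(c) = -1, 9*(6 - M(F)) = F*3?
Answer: -212/2766579 ≈ -7.6629e-5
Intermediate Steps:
M(F) = 6 - F/3 (M(F) = 6 - F*3/9 = 6 - F/3)
h(B, G) = 2*G*(6 + B - G/3) (h(B, G) = (B + (6 - G/3))*(G + G) = (6 + B - G/3)*(2*G) = 2*G*(6 + B - G/3))
h(g(-25, a(6, -5)), d(-1))/922193 = ((⅔)*(-1)*(18 - 1*(-1) + 3*29))/922193 = ((⅔)*(-1)*(18 + 1 + 87))*(1/922193) = ((⅔)*(-1)*106)*(1/922193) = -212/3*1/922193 = -212/2766579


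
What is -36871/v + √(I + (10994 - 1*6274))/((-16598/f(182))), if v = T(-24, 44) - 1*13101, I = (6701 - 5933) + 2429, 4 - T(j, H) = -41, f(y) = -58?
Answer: 36871/13056 + 29*√7917/8299 ≈ 3.1350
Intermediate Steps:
T(j, H) = 45 (T(j, H) = 4 - 1*(-41) = 4 + 41 = 45)
I = 3197 (I = 768 + 2429 = 3197)
v = -13056 (v = 45 - 1*13101 = 45 - 13101 = -13056)
-36871/v + √(I + (10994 - 1*6274))/((-16598/f(182))) = -36871/(-13056) + √(3197 + (10994 - 1*6274))/((-16598/(-58))) = -36871*(-1/13056) + √(3197 + (10994 - 6274))/((-16598*(-1/58))) = 36871/13056 + √(3197 + 4720)/(8299/29) = 36871/13056 + √7917*(29/8299) = 36871/13056 + 29*√7917/8299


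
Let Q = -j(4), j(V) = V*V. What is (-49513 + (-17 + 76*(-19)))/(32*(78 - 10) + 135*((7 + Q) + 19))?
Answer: -25487/1763 ≈ -14.457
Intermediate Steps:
j(V) = V**2
Q = -16 (Q = -1*4**2 = -1*16 = -16)
(-49513 + (-17 + 76*(-19)))/(32*(78 - 10) + 135*((7 + Q) + 19)) = (-49513 + (-17 + 76*(-19)))/(32*(78 - 10) + 135*((7 - 16) + 19)) = (-49513 + (-17 - 1444))/(32*68 + 135*(-9 + 19)) = (-49513 - 1461)/(2176 + 135*10) = -50974/(2176 + 1350) = -50974/3526 = -50974*1/3526 = -25487/1763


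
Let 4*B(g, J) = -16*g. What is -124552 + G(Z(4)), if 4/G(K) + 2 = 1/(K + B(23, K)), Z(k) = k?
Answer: -22046056/177 ≈ -1.2455e+5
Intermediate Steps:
B(g, J) = -4*g (B(g, J) = (-16*g)/4 = -4*g)
G(K) = 4/(-2 + 1/(-92 + K)) (G(K) = 4/(-2 + 1/(K - 4*23)) = 4/(-2 + 1/(K - 92)) = 4/(-2 + 1/(-92 + K)))
-124552 + G(Z(4)) = -124552 + 4*(92 - 1*4)/(-185 + 2*4) = -124552 + 4*(92 - 4)/(-185 + 8) = -124552 + 4*88/(-177) = -124552 + 4*(-1/177)*88 = -124552 - 352/177 = -22046056/177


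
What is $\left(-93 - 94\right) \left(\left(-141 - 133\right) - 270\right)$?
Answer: $101728$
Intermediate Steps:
$\left(-93 - 94\right) \left(\left(-141 - 133\right) - 270\right) = - 187 \left(\left(-141 - 133\right) - 270\right) = - 187 \left(-274 - 270\right) = \left(-187\right) \left(-544\right) = 101728$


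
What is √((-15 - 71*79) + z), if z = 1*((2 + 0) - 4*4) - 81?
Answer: I*√5719 ≈ 75.624*I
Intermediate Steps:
z = -95 (z = 1*(2 - 16) - 81 = 1*(-14) - 81 = -14 - 81 = -95)
√((-15 - 71*79) + z) = √((-15 - 71*79) - 95) = √((-15 - 5609) - 95) = √(-5624 - 95) = √(-5719) = I*√5719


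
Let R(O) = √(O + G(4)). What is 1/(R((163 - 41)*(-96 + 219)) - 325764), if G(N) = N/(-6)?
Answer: -244323/79591626518 - √33762/159183253036 ≈ -3.0709e-6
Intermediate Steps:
G(N) = -N/6 (G(N) = N*(-⅙) = -N/6)
R(O) = √(-⅔ + O) (R(O) = √(O - ⅙*4) = √(O - ⅔) = √(-⅔ + O))
1/(R((163 - 41)*(-96 + 219)) - 325764) = 1/(√(-6 + 9*((163 - 41)*(-96 + 219)))/3 - 325764) = 1/(√(-6 + 9*(122*123))/3 - 325764) = 1/(√(-6 + 9*15006)/3 - 325764) = 1/(√(-6 + 135054)/3 - 325764) = 1/(√135048/3 - 325764) = 1/((2*√33762)/3 - 325764) = 1/(2*√33762/3 - 325764) = 1/(-325764 + 2*√33762/3)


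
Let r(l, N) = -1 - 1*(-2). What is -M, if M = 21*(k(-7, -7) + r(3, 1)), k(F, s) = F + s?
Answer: 273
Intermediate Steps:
r(l, N) = 1 (r(l, N) = -1 + 2 = 1)
M = -273 (M = 21*((-7 - 7) + 1) = 21*(-14 + 1) = 21*(-13) = -273)
-M = -1*(-273) = 273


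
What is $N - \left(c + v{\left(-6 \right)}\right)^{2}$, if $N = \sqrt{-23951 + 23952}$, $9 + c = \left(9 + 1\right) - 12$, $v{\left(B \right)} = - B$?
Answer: $-24$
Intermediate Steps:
$c = -11$ ($c = -9 + \left(\left(9 + 1\right) - 12\right) = -9 + \left(10 - 12\right) = -9 - 2 = -11$)
$N = 1$ ($N = \sqrt{1} = 1$)
$N - \left(c + v{\left(-6 \right)}\right)^{2} = 1 - \left(-11 - -6\right)^{2} = 1 - \left(-11 + 6\right)^{2} = 1 - \left(-5\right)^{2} = 1 - 25 = -24$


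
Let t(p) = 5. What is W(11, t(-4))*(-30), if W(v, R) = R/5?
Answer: -30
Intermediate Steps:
W(v, R) = R/5 (W(v, R) = R*(1/5) = R/5)
W(11, t(-4))*(-30) = ((1/5)*5)*(-30) = 1*(-30) = -30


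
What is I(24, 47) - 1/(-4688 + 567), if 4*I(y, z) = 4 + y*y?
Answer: 597546/4121 ≈ 145.00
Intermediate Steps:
I(y, z) = 1 + y²/4 (I(y, z) = (4 + y*y)/4 = (4 + y²)/4 = 1 + y²/4)
I(24, 47) - 1/(-4688 + 567) = (1 + (¼)*24²) - 1/(-4688 + 567) = (1 + (¼)*576) - 1/(-4121) = (1 + 144) - 1*(-1/4121) = 145 + 1/4121 = 597546/4121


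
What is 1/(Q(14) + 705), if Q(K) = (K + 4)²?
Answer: 1/1029 ≈ 0.00097182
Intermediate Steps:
Q(K) = (4 + K)²
1/(Q(14) + 705) = 1/((4 + 14)² + 705) = 1/(18² + 705) = 1/(324 + 705) = 1/1029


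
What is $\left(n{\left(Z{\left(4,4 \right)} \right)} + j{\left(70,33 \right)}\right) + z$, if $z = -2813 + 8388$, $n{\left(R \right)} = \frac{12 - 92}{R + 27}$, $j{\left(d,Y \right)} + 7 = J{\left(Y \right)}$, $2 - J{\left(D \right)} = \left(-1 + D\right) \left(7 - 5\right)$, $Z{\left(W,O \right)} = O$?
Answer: $\frac{170606}{31} \approx 5503.4$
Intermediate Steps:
$J{\left(D \right)} = 4 - 2 D$ ($J{\left(D \right)} = 2 - \left(-1 + D\right) \left(7 - 5\right) = 2 - \left(-1 + D\right) 2 = 2 - \left(-2 + 2 D\right) = 4 - 2 D$)
$j{\left(d,Y \right)} = -3 - 2 Y$ ($j{\left(d,Y \right)} = -7 - \left(-4 + 2 Y\right) = -3 - 2 Y$)
$n{\left(R \right)} = - \frac{80}{27 + R}$
$z = 5575$
$\left(n{\left(Z{\left(4,4 \right)} \right)} + j{\left(70,33 \right)}\right) + z = \left(- \frac{80}{27 + 4} - 69\right) + 5575 = \left(- \frac{80}{31} - 69\right) + 5575 = - \frac{2219}{31} + 5575 = \frac{170606}{31}$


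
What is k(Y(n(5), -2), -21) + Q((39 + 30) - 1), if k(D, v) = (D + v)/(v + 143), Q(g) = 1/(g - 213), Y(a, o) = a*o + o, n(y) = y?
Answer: -4907/17690 ≈ -0.27739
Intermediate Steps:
Y(a, o) = o + a*o
Q(g) = 1/(-213 + g)
k(D, v) = (D + v)/(143 + v)
k(Y(n(5), -2), -21) + Q((39 + 30) - 1) = (-2*(1 + 5) - 21)/(143 - 21) + 1/(-213 + ((39 + 30) - 1)) = (-2*6 - 21)/122 + 1/(-213 + (69 - 1)) = (-12 - 21)/122 + 1/(-213 + 68) = (1/122)*(-33) + 1/(-145) = -33/122 - 1/145 = -4907/17690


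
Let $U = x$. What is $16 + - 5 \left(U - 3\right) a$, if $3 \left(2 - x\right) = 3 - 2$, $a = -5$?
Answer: $- \frac{52}{3} \approx -17.333$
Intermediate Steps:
$x = \frac{5}{3}$ ($x = 2 - \frac{3 - 2}{3} = 2 - \frac{1}{3} = \frac{5}{3} \approx 1.6667$)
$U = \frac{5}{3} \approx 1.6667$
$16 + - 5 \left(U - 3\right) a = 16 + - 5 \left(\frac{5}{3} - 3\right) \left(-5\right) = 16 + \left(-5\right) \left(- \frac{4}{3}\right) \left(-5\right) = 16 + \frac{20}{3} \left(-5\right) = 16 - \frac{100}{3} = - \frac{52}{3}$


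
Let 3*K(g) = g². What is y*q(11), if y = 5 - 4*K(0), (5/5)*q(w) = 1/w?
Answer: 5/11 ≈ 0.45455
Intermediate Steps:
q(w) = 1/w
K(g) = g²/3
y = 5 (y = 5 - 4*0²/3 = 5 - 4*0/3 = 5 - 4*0 = 5 + 0 = 5)
y*q(11) = 5/11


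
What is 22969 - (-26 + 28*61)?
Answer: 21287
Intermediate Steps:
22969 - (-26 + 28*61) = 22969 - (-26 + 1708) = 22969 - 1*1682 = 22969 - 1682 = 21287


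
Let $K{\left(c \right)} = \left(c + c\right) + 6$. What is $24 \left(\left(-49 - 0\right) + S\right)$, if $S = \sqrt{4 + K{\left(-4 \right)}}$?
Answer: $-1176 + 24 \sqrt{2} \approx -1142.1$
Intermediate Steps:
$K{\left(c \right)} = 6 + 2 c$ ($K{\left(c \right)} = 2 c + 6 = 6 + 2 c$)
$S = \sqrt{2}$ ($S = \sqrt{4 + \left(6 + 2 \left(-4\right)\right)} = \sqrt{4 + \left(6 - 8\right)} = \sqrt{4 - 2} = \sqrt{2} \approx 1.4142$)
$24 \left(\left(-49 - 0\right) + S\right) = 24 \left(\left(-49 - 0\right) + \sqrt{2}\right) = 24 \left(\left(-49 + 0\right) + \sqrt{2}\right) = 24 \left(-49 + \sqrt{2}\right) = -1176 + 24 \sqrt{2}$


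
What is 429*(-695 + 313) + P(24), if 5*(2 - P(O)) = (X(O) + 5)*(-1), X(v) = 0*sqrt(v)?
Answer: -163875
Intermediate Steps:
X(v) = 0
P(O) = 3 (P(O) = 2 - (0 + 5)*(-1)/5 = 2 - (-1) = 2 - 1/5*(-5) = 2 + 1 = 3)
429*(-695 + 313) + P(24) = 429*(-695 + 313) + 3 = 429*(-382) + 3 = -163878 + 3 = -163875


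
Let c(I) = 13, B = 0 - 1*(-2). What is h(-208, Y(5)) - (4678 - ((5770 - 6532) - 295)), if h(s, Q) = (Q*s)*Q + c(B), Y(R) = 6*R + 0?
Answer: -192922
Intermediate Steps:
B = 2 (B = 0 + 2 = 2)
Y(R) = 6*R
h(s, Q) = 13 + s*Q² (h(s, Q) = (Q*s)*Q + 13 = s*Q² + 13 = 13 + s*Q²)
h(-208, Y(5)) - (4678 - ((5770 - 6532) - 295)) = (13 - 208*(6*5)²) - (4678 - ((5770 - 6532) - 295)) = (13 - 208*30²) - (4678 - (-762 - 295)) = (13 - 208*900) - (4678 - 1*(-1057)) = (13 - 187200) - (4678 + 1057) = -187187 - 1*5735 = -187187 - 5735 = -192922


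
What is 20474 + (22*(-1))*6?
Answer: 20342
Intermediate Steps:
20474 + (22*(-1))*6 = 20474 - 22*6 = 20474 - 132 = 20342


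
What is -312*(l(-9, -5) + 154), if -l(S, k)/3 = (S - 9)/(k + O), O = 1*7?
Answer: -56472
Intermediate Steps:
O = 7
l(S, k) = -3*(-9 + S)/(7 + k) (l(S, k) = -3*(S - 9)/(k + 7) = -3*(-9 + S)/(7 + k))
-312*(l(-9, -5) + 154) = -312*(3*(9 - 1*(-9))/(7 - 5) + 154) = -312*(3*(9 + 9)/2 + 154) = -312*(3*(½)*18 + 154) = -312*(27 + 154) = -312*181 = -56472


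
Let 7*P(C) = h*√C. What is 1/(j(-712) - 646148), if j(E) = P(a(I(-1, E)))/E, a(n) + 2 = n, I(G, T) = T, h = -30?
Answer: -286615745248/185196190560516179 - 2670*I*√714/185196190560516179 ≈ -1.5476e-6 - 3.8524e-13*I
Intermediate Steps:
a(n) = -2 + n
P(C) = -30*√C/7 (P(C) = (-30*√C)/7 = -30*√C/7)
j(E) = -30*√(-2 + E)/(7*E) (j(E) = (-30*√(-2 + E)/7)/E = -30*√(-2 + E)/(7*E))
1/(j(-712) - 646148) = 1/(-30/7*√(-2 - 712)/(-712) - 646148) = 1/(-30/7*(-1/712)*√(-714) - 646148) = 1/(-30/7*(-1/712)*I*√714 - 646148) = 1/(15*I*√714/2492 - 646148) = 1/(-646148 + 15*I*√714/2492)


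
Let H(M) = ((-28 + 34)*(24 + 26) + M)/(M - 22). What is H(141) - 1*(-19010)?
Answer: 323233/17 ≈ 19014.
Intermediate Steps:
H(M) = (300 + M)/(-22 + M) (H(M) = (6*50 + M)/(-22 + M) = (300 + M)/(-22 + M))
H(141) - 1*(-19010) = (300 + 141)/(-22 + 141) - 1*(-19010) = 441/119 + 19010 = (1/119)*441 + 19010 = 63/17 + 19010 = 323233/17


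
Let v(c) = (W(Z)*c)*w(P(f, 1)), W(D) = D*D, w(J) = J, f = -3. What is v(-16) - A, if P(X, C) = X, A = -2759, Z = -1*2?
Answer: 2951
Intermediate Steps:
Z = -2
W(D) = D**2
v(c) = -12*c (v(c) = ((-2)**2*c)*(-3) = (4*c)*(-3) = -12*c)
v(-16) - A = -12*(-16) - 1*(-2759) = 192 + 2759 = 2951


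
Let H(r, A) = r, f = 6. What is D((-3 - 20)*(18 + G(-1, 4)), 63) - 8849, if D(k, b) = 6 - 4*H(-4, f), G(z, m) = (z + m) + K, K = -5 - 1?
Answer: -8827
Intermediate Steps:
K = -6
G(z, m) = -6 + m + z (G(z, m) = (z + m) - 6 = (m + z) - 6 = -6 + m + z)
D(k, b) = 22 (D(k, b) = 6 - 4*(-4) = 6 + 16 = 22)
D((-3 - 20)*(18 + G(-1, 4)), 63) - 8849 = 22 - 8849 = -8827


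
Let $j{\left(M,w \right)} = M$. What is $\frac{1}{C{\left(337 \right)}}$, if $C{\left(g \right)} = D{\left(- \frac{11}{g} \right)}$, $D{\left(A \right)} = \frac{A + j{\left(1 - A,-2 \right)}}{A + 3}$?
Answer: $\frac{1000}{337} \approx 2.9674$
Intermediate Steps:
$D{\left(A \right)} = \frac{1}{3 + A}$ ($D{\left(A \right)} = \frac{A - \left(-1 + A\right)}{A + 3} = 1 \frac{1}{3 + A} = \frac{1}{3 + A}$)
$C{\left(g \right)} = \frac{1}{3 - \frac{11}{g}}$
$\frac{1}{C{\left(337 \right)}} = \frac{1}{337 \frac{1}{-11 + 3 \cdot 337}} = \frac{1}{337 \frac{1}{-11 + 1011}} = \frac{1}{337 \cdot \frac{1}{1000}} = \frac{1}{\frac{337}{1000}} = \frac{1000}{337}$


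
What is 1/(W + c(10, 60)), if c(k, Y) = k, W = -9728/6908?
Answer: 1727/14838 ≈ 0.11639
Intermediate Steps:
W = -2432/1727 (W = -9728*1/6908 = -2432/1727 ≈ -1.4082)
1/(W + c(10, 60)) = 1/(-2432/1727 + 10) = 1/(14838/1727) = 1727/14838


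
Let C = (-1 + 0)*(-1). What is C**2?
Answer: 1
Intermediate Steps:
C = 1 (C = -1*(-1) = 1)
C**2 = 1**2 = 1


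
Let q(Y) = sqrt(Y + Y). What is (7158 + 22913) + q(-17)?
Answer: 30071 + I*sqrt(34) ≈ 30071.0 + 5.831*I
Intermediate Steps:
q(Y) = sqrt(2)*sqrt(Y) (q(Y) = sqrt(2*Y) = sqrt(2)*sqrt(Y))
(7158 + 22913) + q(-17) = (7158 + 22913) + sqrt(2)*sqrt(-17) = 30071 + sqrt(2)*(I*sqrt(17)) = 30071 + I*sqrt(34)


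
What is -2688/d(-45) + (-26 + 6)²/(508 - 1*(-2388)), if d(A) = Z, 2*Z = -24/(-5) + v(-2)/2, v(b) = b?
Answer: -4864805/3439 ≈ -1414.6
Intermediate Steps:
Z = 19/10 (Z = (-24/(-5) - 2/2)/2 = (-24*(-⅕) - 2*½)/2 = (24/5 - 1)/2 = (½)*(19/5) = 19/10 ≈ 1.9000)
d(A) = 19/10
-2688/d(-45) + (-26 + 6)²/(508 - 1*(-2388)) = -2688/19/10 + (-26 + 6)²/(508 - 1*(-2388)) = -2688*10/19 + (-20)²/(508 + 2388) = -26880/19 + 400/2896 = -26880/19 + 400*(1/2896) = -26880/19 + 25/181 = -4864805/3439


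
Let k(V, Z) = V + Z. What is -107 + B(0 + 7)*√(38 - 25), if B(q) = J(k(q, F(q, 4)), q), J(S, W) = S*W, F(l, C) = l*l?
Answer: -107 + 392*√13 ≈ 1306.4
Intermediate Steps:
F(l, C) = l²
B(q) = q*(q + q²) (B(q) = (q + q²)*q = q*(q + q²))
-107 + B(0 + 7)*√(38 - 25) = -107 + ((0 + 7)²*(1 + (0 + 7)))*√(38 - 25) = -107 + (7²*(1 + 7))*√13 = -107 + (49*8)*√13 = -107 + 392*√13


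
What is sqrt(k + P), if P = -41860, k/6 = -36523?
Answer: I*sqrt(260998) ≈ 510.88*I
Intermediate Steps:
k = -219138 (k = 6*(-36523) = -219138)
sqrt(k + P) = sqrt(-219138 - 41860) = sqrt(-260998) = I*sqrt(260998)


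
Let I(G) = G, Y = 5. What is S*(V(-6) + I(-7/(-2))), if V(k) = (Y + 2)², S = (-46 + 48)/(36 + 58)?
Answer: 105/94 ≈ 1.1170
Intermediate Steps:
S = 1/47 (S = 2/94 = 2*(1/94) = 1/47 ≈ 0.021277)
V(k) = 49 (V(k) = (5 + 2)² = 7² = 49)
S*(V(-6) + I(-7/(-2))) = (49 - 7/(-2))/47 = (49 - 7*(-½))/47 = (49 + 7/2)/47 = (1/47)*(105/2) = 105/94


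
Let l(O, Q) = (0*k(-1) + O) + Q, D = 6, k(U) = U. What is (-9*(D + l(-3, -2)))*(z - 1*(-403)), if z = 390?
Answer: -7137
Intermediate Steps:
l(O, Q) = O + Q (l(O, Q) = (0*(-1) + O) + Q = (0 + O) + Q = O + Q)
(-9*(D + l(-3, -2)))*(z - 1*(-403)) = (-9*(6 + (-3 - 2)))*(390 - 1*(-403)) = (-9*(6 - 5))*(390 + 403) = -9*1*793 = -9*793 = -7137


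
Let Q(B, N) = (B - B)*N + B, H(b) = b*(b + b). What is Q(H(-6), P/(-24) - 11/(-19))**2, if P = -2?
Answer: 5184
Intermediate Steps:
H(b) = 2*b**2 (H(b) = b*(2*b) = 2*b**2)
Q(B, N) = B (Q(B, N) = 0*N + B = 0 + B = B)
Q(H(-6), P/(-24) - 11/(-19))**2 = (2*(-6)**2)**2 = (2*36)**2 = 72**2 = 5184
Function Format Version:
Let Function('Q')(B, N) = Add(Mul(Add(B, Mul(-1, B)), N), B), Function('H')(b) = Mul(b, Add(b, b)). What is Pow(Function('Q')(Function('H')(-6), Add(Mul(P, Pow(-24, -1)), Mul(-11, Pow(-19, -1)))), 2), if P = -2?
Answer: 5184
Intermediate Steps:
Function('H')(b) = Mul(2, Pow(b, 2)) (Function('H')(b) = Mul(b, Mul(2, b)) = Mul(2, Pow(b, 2)))
Function('Q')(B, N) = B (Function('Q')(B, N) = Add(Mul(0, N), B) = Add(0, B) = B)
Pow(Function('Q')(Function('H')(-6), Add(Mul(P, Pow(-24, -1)), Mul(-11, Pow(-19, -1)))), 2) = Pow(Mul(2, Pow(-6, 2)), 2) = Pow(Mul(2, 36), 2) = Pow(72, 2) = 5184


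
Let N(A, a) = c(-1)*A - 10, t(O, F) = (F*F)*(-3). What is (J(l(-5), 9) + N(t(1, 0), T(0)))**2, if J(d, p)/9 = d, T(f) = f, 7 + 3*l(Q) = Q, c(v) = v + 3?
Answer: 2116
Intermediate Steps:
c(v) = 3 + v
l(Q) = -7/3 + Q/3
t(O, F) = -3*F**2 (t(O, F) = F**2*(-3) = -3*F**2)
J(d, p) = 9*d
N(A, a) = -10 + 2*A (N(A, a) = (3 - 1)*A - 10 = 2*A - 10 = -10 + 2*A)
(J(l(-5), 9) + N(t(1, 0), T(0)))**2 = (9*(-7/3 + (1/3)*(-5)) + (-10 + 2*(-3*0**2)))**2 = (9*(-7/3 - 5/3) + (-10 + 2*(-3*0)))**2 = (9*(-4) + (-10 + 2*0))**2 = (-36 + (-10 + 0))**2 = (-36 - 10)**2 = (-46)**2 = 2116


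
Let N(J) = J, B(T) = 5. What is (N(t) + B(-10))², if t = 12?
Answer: 289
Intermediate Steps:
(N(t) + B(-10))² = (12 + 5)² = 17² = 289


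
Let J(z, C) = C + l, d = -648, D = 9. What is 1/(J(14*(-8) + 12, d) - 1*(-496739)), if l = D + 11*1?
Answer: 1/496111 ≈ 2.0157e-6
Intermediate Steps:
l = 20 (l = 9 + 11*1 = 9 + 11 = 20)
J(z, C) = 20 + C (J(z, C) = C + 20 = 20 + C)
1/(J(14*(-8) + 12, d) - 1*(-496739)) = 1/((20 - 648) - 1*(-496739)) = 1/(-628 + 496739) = 1/496111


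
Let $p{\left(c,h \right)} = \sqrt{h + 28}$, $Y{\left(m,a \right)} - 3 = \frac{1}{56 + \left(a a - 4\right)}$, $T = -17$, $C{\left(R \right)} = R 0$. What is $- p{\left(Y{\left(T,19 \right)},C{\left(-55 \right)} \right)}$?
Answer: $- 2 \sqrt{7} \approx -5.2915$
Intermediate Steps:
$C{\left(R \right)} = 0$
$Y{\left(m,a \right)} = 3 + \frac{1}{52 + a^{2}}$ ($Y{\left(m,a \right)} = 3 + \frac{1}{56 + \left(a a - 4\right)} = 3 + \frac{1}{56 + \left(a^{2} - 4\right)} = 3 + \frac{1}{56 + \left(-4 + a^{2}\right)} = 3 + \frac{1}{52 + a^{2}}$)
$p{\left(c,h \right)} = \sqrt{28 + h}$
$- p{\left(Y{\left(T,19 \right)},C{\left(-55 \right)} \right)} = - \sqrt{28 + 0} = - \sqrt{28} = - 2 \sqrt{7}$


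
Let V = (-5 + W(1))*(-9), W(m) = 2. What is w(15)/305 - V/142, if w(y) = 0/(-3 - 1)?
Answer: -27/142 ≈ -0.19014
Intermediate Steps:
w(y) = 0 (w(y) = 0/(-4) = 0*(-1/4) = 0)
V = 27 (V = (-5 + 2)*(-9) = -3*(-9) = 27)
w(15)/305 - V/142 = 0/305 - 1*27/142 = 0*(1/305) - 27*1/142 = 0 - 27/142 = -27/142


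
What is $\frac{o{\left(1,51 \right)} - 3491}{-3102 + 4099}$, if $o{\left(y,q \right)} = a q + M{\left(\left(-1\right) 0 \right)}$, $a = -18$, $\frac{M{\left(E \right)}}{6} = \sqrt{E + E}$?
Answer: $- \frac{4409}{997} \approx -4.4223$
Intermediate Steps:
$M{\left(E \right)} = 6 \sqrt{2} \sqrt{E}$ ($M{\left(E \right)} = 6 \sqrt{E + E} = 6 \sqrt{2 E} = 6 \sqrt{2} \sqrt{E}$)
$o{\left(y,q \right)} = - 18 q$ ($o{\left(y,q \right)} = - 18 q + 6 \sqrt{2} \sqrt{\left(-1\right) 0} = - 18 q + 6 \sqrt{2} \sqrt{0} = - 18 q + 6 \sqrt{2} \cdot 0 = - 18 q + 0 = - 18 q$)
$\frac{o{\left(1,51 \right)} - 3491}{-3102 + 4099} = \frac{\left(-18\right) 51 - 3491}{-3102 + 4099} = \frac{-918 - 3491}{997} = \left(-4409\right) \frac{1}{997} = - \frac{4409}{997}$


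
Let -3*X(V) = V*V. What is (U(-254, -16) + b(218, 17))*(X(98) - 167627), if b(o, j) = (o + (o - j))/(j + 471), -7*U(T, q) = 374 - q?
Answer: 96033026695/10248 ≈ 9.3709e+6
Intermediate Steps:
U(T, q) = -374/7 + q/7 (U(T, q) = -(374 - q)/7 = -374/7 + q/7)
X(V) = -V²/3 (X(V) = -V*V/3 = -V²/3)
b(o, j) = (-j + 2*o)/(471 + j)
(U(-254, -16) + b(218, 17))*(X(98) - 167627) = ((-374/7 + (⅐)*(-16)) + (-1*17 + 2*218)/(471 + 17))*(-⅓*98² - 167627) = ((-374/7 - 16/7) + (-17 + 436)/488)*(-⅓*9604 - 167627) = (-390/7 + (1/488)*419)*(-9604/3 - 167627) = (-390/7 + 419/488)*(-512485/3) = -187387/3416*(-512485/3) = 96033026695/10248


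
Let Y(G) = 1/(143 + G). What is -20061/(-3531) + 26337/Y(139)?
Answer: 8741625705/1177 ≈ 7.4270e+6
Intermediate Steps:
-20061/(-3531) + 26337/Y(139) = -20061/(-3531) + 26337/(1/(143 + 139)) = -20061*(-1/3531) + 26337/(1/282) = 6687/1177 + 26337/(1/282) = 6687/1177 + 26337*282 = 6687/1177 + 7427034 = 8741625705/1177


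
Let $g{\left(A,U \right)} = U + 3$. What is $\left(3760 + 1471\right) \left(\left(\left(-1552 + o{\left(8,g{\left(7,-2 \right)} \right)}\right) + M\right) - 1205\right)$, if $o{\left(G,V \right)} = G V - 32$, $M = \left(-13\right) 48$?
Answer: $-17811555$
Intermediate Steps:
$g{\left(A,U \right)} = 3 + U$
$M = -624$
$o{\left(G,V \right)} = -32 + G V$
$\left(3760 + 1471\right) \left(\left(\left(-1552 + o{\left(8,g{\left(7,-2 \right)} \right)}\right) + M\right) - 1205\right) = \left(3760 + 1471\right) \left(\left(\left(-1552 - \left(32 - 8 \left(3 - 2\right)\right)\right) - 624\right) - 1205\right) = 5231 \left(\left(\left(-1552 + \left(-32 + 8 \cdot 1\right)\right) - 624\right) - 1205\right) = 5231 \left(\left(\left(-1552 + \left(-32 + 8\right)\right) - 624\right) - 1205\right) = 5231 \left(\left(\left(-1552 - 24\right) - 624\right) - 1205\right) = 5231 \left(\left(-1576 - 624\right) - 1205\right) = 5231 \left(-2200 - 1205\right) = 5231 \left(-3405\right) = -17811555$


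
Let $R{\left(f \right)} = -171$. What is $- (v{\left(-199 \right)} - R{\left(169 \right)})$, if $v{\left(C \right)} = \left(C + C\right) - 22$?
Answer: $249$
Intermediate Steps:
$v{\left(C \right)} = -22 + 2 C$ ($v{\left(C \right)} = 2 C - 22 = -22 + 2 C$)
$- (v{\left(-199 \right)} - R{\left(169 \right)}) = - (\left(-22 + 2 \left(-199\right)\right) - -171) = - (\left(-22 - 398\right) + 171) = - (-420 + 171) = \left(-1\right) \left(-249\right) = 249$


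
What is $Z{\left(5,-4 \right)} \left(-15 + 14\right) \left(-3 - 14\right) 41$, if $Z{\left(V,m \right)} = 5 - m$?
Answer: $6273$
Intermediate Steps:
$Z{\left(5,-4 \right)} \left(-15 + 14\right) \left(-3 - 14\right) 41 = \left(5 - -4\right) \left(-15 + 14\right) \left(-3 - 14\right) 41 = \left(5 + 4\right) \left(\left(-1\right) \left(-17\right)\right) 41 = 9 \cdot 17 \cdot 41 = 153 \cdot 41 = 6273$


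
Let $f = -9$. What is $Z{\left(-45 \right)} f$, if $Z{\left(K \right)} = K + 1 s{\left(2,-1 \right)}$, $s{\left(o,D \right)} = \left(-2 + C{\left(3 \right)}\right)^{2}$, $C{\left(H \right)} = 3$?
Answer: $396$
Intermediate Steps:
$s{\left(o,D \right)} = 1$ ($s{\left(o,D \right)} = \left(-2 + 3\right)^{2} = 1^{2} = 1$)
$Z{\left(K \right)} = 1 + K$ ($Z{\left(K \right)} = K + 1 \cdot 1 = K + 1 = 1 + K$)
$Z{\left(-45 \right)} f = \left(1 - 45\right) \left(-9\right) = \left(-44\right) \left(-9\right) = 396$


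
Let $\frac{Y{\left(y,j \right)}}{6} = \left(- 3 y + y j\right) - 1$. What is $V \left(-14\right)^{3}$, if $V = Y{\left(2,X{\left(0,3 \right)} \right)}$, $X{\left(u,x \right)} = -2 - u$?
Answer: $181104$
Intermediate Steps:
$Y{\left(y,j \right)} = -6 - 18 y + 6 j y$ ($Y{\left(y,j \right)} = 6 \left(\left(- 3 y + y j\right) - 1\right) = 6 \left(\left(- 3 y + j y\right) - 1\right) = 6 \left(-1 - 3 y + j y\right) = -6 - 18 y + 6 j y$)
$V = -66$ ($V = -6 - 36 + 6 \left(-2 - 0\right) 2 = -6 - 36 + 6 \left(-2 + 0\right) 2 = -6 - 36 + 6 \left(-2\right) 2 = -6 - 36 - 24 = -66$)
$V \left(-14\right)^{3} = - 66 \left(-14\right)^{3} = \left(-66\right) \left(-2744\right) = 181104$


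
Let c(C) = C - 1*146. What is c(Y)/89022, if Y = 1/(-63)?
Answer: -9199/5608386 ≈ -0.0016402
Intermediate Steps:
Y = -1/63 ≈ -0.015873
c(C) = -146 + C (c(C) = C - 146 = -146 + C)
c(Y)/89022 = (-146 - 1/63)/89022 = -9199/63*1/89022 = -9199/5608386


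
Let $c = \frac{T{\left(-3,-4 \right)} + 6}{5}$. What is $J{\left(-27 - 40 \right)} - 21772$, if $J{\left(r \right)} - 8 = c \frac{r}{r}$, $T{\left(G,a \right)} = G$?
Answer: $- \frac{108817}{5} \approx -21763.0$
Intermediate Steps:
$c = \frac{3}{5}$ ($c = \frac{-3 + 6}{5} = 3 \cdot \frac{1}{5} = \frac{3}{5} \approx 0.6$)
$J{\left(r \right)} = \frac{43}{5}$ ($J{\left(r \right)} = 8 + \frac{3 \frac{r}{r}}{5} = 8 + \frac{3}{5} \cdot 1 = 8 + \frac{3}{5} = \frac{43}{5}$)
$J{\left(-27 - 40 \right)} - 21772 = \frac{43}{5} - 21772 = - \frac{108817}{5}$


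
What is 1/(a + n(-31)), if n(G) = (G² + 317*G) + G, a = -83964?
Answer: -1/92861 ≈ -1.0769e-5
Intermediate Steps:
n(G) = G² + 318*G
1/(a + n(-31)) = 1/(-83964 - 31*(318 - 31)) = 1/(-83964 - 31*287) = 1/(-83964 - 8897) = 1/(-92861) = -1/92861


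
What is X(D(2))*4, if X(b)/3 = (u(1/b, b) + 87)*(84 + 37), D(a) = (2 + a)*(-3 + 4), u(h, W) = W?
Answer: 132132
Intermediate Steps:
D(a) = 2 + a (D(a) = (2 + a)*1 = 2 + a)
X(b) = 31581 + 363*b (X(b) = 3*((b + 87)*(84 + 37)) = 3*((87 + b)*121) = 3*(10527 + 121*b) = 31581 + 363*b)
X(D(2))*4 = (31581 + 363*(2 + 2))*4 = (31581 + 363*4)*4 = (31581 + 1452)*4 = 33033*4 = 132132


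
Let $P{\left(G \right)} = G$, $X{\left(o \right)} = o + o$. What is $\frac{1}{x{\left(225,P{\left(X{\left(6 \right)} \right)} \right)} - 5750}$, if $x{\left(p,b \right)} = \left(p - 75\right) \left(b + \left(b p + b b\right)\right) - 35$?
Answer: $\frac{1}{422615} \approx 2.3662 \cdot 10^{-6}$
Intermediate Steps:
$X{\left(o \right)} = 2 o$
$x{\left(p,b \right)} = -35 + \left(-75 + p\right) \left(b + b^{2} + b p\right)$ ($x{\left(p,b \right)} = \left(-75 + p\right) \left(b + \left(b p + b^{2}\right)\right) - 35 = \left(-75 + p\right) \left(b + \left(b^{2} + b p\right)\right) - 35 = \left(-75 + p\right) \left(b + b^{2} + b p\right) - 35 = -35 + \left(-75 + p\right) \left(b + b^{2} + b p\right)$)
$\frac{1}{x{\left(225,P{\left(X{\left(6 \right)} \right)} \right)} - 5750} = \frac{1}{\left(-35 - 75 \cdot 2 \cdot 6 - 75 \left(2 \cdot 6\right)^{2} + 2 \cdot 6 \cdot 225^{2} + 225 \left(2 \cdot 6\right)^{2} - 74 \cdot 2 \cdot 6 \cdot 225\right) - 5750} = \frac{1}{\left(-35 - 900 - 75 \cdot 12^{2} + 12 \cdot 50625 + 225 \cdot 12^{2} - 888 \cdot 225\right) - 5750} = \frac{1}{\left(-35 - 900 - 10800 + 607500 + 225 \cdot 144 - 199800\right) - 5750} = \frac{1}{\left(-35 - 900 - 10800 + 607500 + 32400 - 199800\right) - 5750} = \frac{1}{428365 - 5750} = \frac{1}{422615}$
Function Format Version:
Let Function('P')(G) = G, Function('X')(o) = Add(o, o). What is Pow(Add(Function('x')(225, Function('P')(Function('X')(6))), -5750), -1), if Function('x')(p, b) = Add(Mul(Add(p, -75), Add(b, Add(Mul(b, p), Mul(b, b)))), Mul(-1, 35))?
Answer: Rational(1, 422615) ≈ 2.3662e-6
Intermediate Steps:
Function('X')(o) = Mul(2, o)
Function('x')(p, b) = Add(-35, Mul(Add(-75, p), Add(b, Pow(b, 2), Mul(b, p)))) (Function('x')(p, b) = Add(Mul(Add(-75, p), Add(b, Add(Mul(b, p), Pow(b, 2)))), -35) = Add(Mul(Add(-75, p), Add(b, Add(Pow(b, 2), Mul(b, p)))), -35) = Add(Mul(Add(-75, p), Add(b, Pow(b, 2), Mul(b, p))), -35) = Add(-35, Mul(Add(-75, p), Add(b, Pow(b, 2), Mul(b, p)))))
Pow(Add(Function('x')(225, Function('P')(Function('X')(6))), -5750), -1) = Pow(Add(Add(-35, Mul(-75, Mul(2, 6)), Mul(-75, Pow(Mul(2, 6), 2)), Mul(Mul(2, 6), Pow(225, 2)), Mul(225, Pow(Mul(2, 6), 2)), Mul(-74, Mul(2, 6), 225)), -5750), -1) = Pow(Add(Add(-35, Mul(-75, 12), Mul(-75, Pow(12, 2)), Mul(12, 50625), Mul(225, Pow(12, 2)), Mul(-74, 12, 225)), -5750), -1) = Pow(Add(Add(-35, -900, Mul(-75, 144), 607500, Mul(225, 144), -199800), -5750), -1) = Pow(Add(Add(-35, -900, -10800, 607500, 32400, -199800), -5750), -1) = Pow(Add(428365, -5750), -1) = Pow(422615, -1) = Rational(1, 422615)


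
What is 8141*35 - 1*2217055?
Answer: -1932120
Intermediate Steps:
8141*35 - 1*2217055 = 284935 - 2217055 = -1932120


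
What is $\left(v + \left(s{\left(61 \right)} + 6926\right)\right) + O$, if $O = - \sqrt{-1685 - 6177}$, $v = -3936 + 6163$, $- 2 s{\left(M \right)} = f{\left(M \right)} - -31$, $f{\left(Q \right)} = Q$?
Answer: $9107 - i \sqrt{7862} \approx 9107.0 - 88.668 i$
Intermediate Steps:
$s{\left(M \right)} = - \frac{31}{2} - \frac{M}{2}$ ($s{\left(M \right)} = - \frac{M - -31}{2} = - \frac{M + 31}{2} = - \frac{31 + M}{2} = - \frac{31}{2} - \frac{M}{2}$)
$v = 2227$
$O = - i \sqrt{7862}$ ($O = - \sqrt{-7862} = - i \sqrt{7862} \approx - 88.668 i$)
$\left(v + \left(s{\left(61 \right)} + 6926\right)\right) + O = \left(2227 + \left(\left(- \frac{31}{2} - \frac{61}{2}\right) + 6926\right)\right) - i \sqrt{7862} = \left(2227 + \left(-46 + 6926\right)\right) - i \sqrt{7862} = \left(2227 + 6880\right) - i \sqrt{7862} = 9107 - i \sqrt{7862}$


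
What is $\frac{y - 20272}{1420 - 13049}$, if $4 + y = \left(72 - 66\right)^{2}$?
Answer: $\frac{20240}{11629} \approx 1.7405$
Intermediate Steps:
$y = 32$ ($y = -4 + \left(72 - 66\right)^{2} = -4 + 6^{2} = -4 + 36 = 32$)
$\frac{y - 20272}{1420 - 13049} = \frac{32 - 20272}{1420 - 13049} = - \frac{20240}{-11629} = \left(-20240\right) \left(- \frac{1}{11629}\right) = \frac{20240}{11629}$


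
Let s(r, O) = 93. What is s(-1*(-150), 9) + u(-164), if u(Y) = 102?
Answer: 195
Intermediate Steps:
s(-1*(-150), 9) + u(-164) = 93 + 102 = 195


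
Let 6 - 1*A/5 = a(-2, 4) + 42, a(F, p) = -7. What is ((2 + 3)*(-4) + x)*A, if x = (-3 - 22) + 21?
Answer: 3480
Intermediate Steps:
x = -4 (x = -25 + 21 = -4)
A = -145 (A = 30 - 5*(-7 + 42) = 30 - 5*35 = 30 - 175 = -145)
((2 + 3)*(-4) + x)*A = ((2 + 3)*(-4) - 4)*(-145) = (5*(-4) - 4)*(-145) = (-20 - 4)*(-145) = -24*(-145) = 3480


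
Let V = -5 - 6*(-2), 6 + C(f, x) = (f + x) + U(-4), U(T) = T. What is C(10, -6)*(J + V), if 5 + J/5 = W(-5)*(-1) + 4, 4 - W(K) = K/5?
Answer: 138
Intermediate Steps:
C(f, x) = -10 + f + x (C(f, x) = -6 + ((f + x) - 4) = -6 + (-4 + f + x) = -10 + f + x)
W(K) = 4 - K/5
V = 7 (V = -5 + 12 = 7)
J = -30 (J = -25 + 5*((4 - 1/5*(-5))*(-1) + 4) = -25 + 5*((4 + 1)*(-1) + 4) = -25 + 5*(5*(-1) + 4) = -25 + 5*(-5 + 4) = -25 + 5*(-1) = -25 - 5 = -30)
C(10, -6)*(J + V) = (-10 + 10 - 6)*(-30 + 7) = -6*(-23) = 138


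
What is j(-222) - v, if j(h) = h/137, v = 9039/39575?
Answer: -10023993/5421775 ≈ -1.8488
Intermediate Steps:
v = 9039/39575 (v = 9039*(1/39575) = 9039/39575 ≈ 0.22840)
j(h) = h/137 (j(h) = h*(1/137) = h/137)
j(-222) - v = (1/137)*(-222) - 1*9039/39575 = -222/137 - 9039/39575 = -10023993/5421775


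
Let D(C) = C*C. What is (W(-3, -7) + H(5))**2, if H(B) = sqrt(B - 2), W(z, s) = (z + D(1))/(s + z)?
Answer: 76/25 + 2*sqrt(3)/5 ≈ 3.7328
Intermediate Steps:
D(C) = C**2
W(z, s) = (1 + z)/(s + z) (W(z, s) = (z + 1**2)/(s + z) = (z + 1)/(s + z) = (1 + z)/(s + z))
H(B) = sqrt(-2 + B)
(W(-3, -7) + H(5))**2 = ((1 - 3)/(-7 - 3) + sqrt(-2 + 5))**2 = (-2/(-10) + sqrt(3))**2 = (-1/10*(-2) + sqrt(3))**2 = (1/5 + sqrt(3))**2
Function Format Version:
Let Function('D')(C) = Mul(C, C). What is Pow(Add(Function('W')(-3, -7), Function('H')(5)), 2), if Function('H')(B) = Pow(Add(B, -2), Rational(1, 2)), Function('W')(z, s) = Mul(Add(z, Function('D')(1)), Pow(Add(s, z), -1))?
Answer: Add(Rational(76, 25), Mul(Rational(2, 5), Pow(3, Rational(1, 2)))) ≈ 3.7328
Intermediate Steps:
Function('D')(C) = Pow(C, 2)
Function('W')(z, s) = Mul(Pow(Add(s, z), -1), Add(1, z)) (Function('W')(z, s) = Mul(Add(z, Pow(1, 2)), Pow(Add(s, z), -1)) = Mul(Add(z, 1), Pow(Add(s, z), -1)) = Mul(Add(1, z), Pow(Add(s, z), -1)) = Mul(Pow(Add(s, z), -1), Add(1, z)))
Function('H')(B) = Pow(Add(-2, B), Rational(1, 2))
Pow(Add(Function('W')(-3, -7), Function('H')(5)), 2) = Pow(Add(Mul(Pow(Add(-7, -3), -1), Add(1, -3)), Pow(Add(-2, 5), Rational(1, 2))), 2) = Pow(Add(Mul(Pow(-10, -1), -2), Pow(3, Rational(1, 2))), 2) = Pow(Add(Mul(Rational(-1, 10), -2), Pow(3, Rational(1, 2))), 2) = Pow(Add(Rational(1, 5), Pow(3, Rational(1, 2))), 2)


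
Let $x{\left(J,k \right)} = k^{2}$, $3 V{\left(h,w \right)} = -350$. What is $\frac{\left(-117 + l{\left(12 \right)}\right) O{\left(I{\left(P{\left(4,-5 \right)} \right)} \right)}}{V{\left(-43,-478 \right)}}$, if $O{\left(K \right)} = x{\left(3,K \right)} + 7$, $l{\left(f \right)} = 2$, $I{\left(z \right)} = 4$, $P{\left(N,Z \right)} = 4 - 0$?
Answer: $\frac{1587}{70} \approx 22.671$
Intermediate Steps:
$P{\left(N,Z \right)} = 4$ ($P{\left(N,Z \right)} = 4 + 0 = 4$)
$V{\left(h,w \right)} = - \frac{350}{3}$ ($V{\left(h,w \right)} = \frac{1}{3} \left(-350\right) = - \frac{350}{3}$)
$O{\left(K \right)} = 7 + K^{2}$ ($O{\left(K \right)} = K^{2} + 7 = 7 + K^{2}$)
$\frac{\left(-117 + l{\left(12 \right)}\right) O{\left(I{\left(P{\left(4,-5 \right)} \right)} \right)}}{V{\left(-43,-478 \right)}} = \frac{\left(-117 + 2\right) \left(7 + 4^{2}\right)}{- \frac{350}{3}} = - 115 \left(7 + 16\right) \left(- \frac{3}{350}\right) = \left(-115\right) 23 \left(- \frac{3}{350}\right) = \left(-2645\right) \left(- \frac{3}{350}\right) = \frac{1587}{70}$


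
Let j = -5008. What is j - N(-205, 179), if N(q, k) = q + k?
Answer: -4982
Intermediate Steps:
N(q, k) = k + q
j - N(-205, 179) = -5008 - (179 - 205) = -5008 - 1*(-26) = -5008 + 26 = -4982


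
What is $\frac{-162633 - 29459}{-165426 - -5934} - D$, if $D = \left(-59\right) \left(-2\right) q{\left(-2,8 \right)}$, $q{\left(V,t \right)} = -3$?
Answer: $\frac{14163065}{39873} \approx 355.2$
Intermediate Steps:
$D = -354$ ($D = \left(-59\right) \left(-2\right) \left(-3\right) = 118 \left(-3\right) = -354$)
$\frac{-162633 - 29459}{-165426 - -5934} - D = \frac{-162633 - 29459}{-165426 - -5934} - -354 = - \frac{192092}{-165426 + 5934} + 354 = - \frac{192092}{-159492} + 354 = \left(-192092\right) \left(- \frac{1}{159492}\right) + 354 = \frac{48023}{39873} + 354 = \frac{14163065}{39873}$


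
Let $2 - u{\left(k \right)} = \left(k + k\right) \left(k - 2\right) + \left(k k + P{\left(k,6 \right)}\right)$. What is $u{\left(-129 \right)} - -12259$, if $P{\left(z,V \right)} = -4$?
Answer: $-38174$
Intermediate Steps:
$u{\left(k \right)} = 6 - k^{2} - 2 k \left(-2 + k\right)$ ($u{\left(k \right)} = 2 - \left(\left(k + k\right) \left(k - 2\right) + \left(k k - 4\right)\right) = 2 - \left(2 k \left(-2 + k\right) + \left(k^{2} - 4\right)\right) = 2 - \left(2 k \left(-2 + k\right) + \left(-4 + k^{2}\right)\right) = 2 - \left(-4 + k^{2} + 2 k \left(-2 + k\right)\right) = 6 - k^{2} - 2 k \left(-2 + k\right)$)
$u{\left(-129 \right)} - -12259 = \left(6 - 3 \left(-129\right)^{2} + 4 \left(-129\right)\right) - -12259 = \left(6 - 49923 - 516\right) + 12259 = -50433 + 12259 = -38174$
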